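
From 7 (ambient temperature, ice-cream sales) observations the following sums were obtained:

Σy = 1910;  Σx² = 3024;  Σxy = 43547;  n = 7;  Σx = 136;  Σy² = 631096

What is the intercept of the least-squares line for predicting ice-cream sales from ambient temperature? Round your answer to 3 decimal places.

-54.847

Sxx = Σx² − (Σx)²/n = 3024 − 2642.285714 = 381.714286
Sxy = Σxy − (Σx)(Σy)/n = 43547 − 37108.571429 = 6438.428571
b = Sxy/Sxx = 6438.428571/381.714286 = 16.867141
a = ȳ − b·x̄ = 272.857143 − 16.867141·19.428571 = -54.847305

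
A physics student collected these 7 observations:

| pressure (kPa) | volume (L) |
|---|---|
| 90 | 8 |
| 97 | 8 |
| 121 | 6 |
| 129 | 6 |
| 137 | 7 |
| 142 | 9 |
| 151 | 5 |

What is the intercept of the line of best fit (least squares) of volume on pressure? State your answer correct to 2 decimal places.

10.19

n = 7, Σx = 867, Σy = 49, Σxy = 5988, Σx² = 110525
Sxx = Σx² − (Σx)²/n = 110525 − 107384.142857 = 3140.857143
Sxy = Σxy − (Σx)(Σy)/n = 5988 − 6069 = -81
b = Sxy/Sxx = -81/3140.857143 = -0.025789
a = ȳ − b·x̄ = 7 − (-0.025789)·123.857143 = 10.194169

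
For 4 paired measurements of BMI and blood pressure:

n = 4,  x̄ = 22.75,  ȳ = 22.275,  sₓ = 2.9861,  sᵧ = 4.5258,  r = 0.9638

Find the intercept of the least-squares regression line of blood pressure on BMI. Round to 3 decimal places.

-10.957

b = r · sᵧ/sₓ = 0.9638 · 4.5258/2.9861 = 1.460757
a = ȳ − b·x̄ = 22.275 − 1.460757·22.75 = -10.957218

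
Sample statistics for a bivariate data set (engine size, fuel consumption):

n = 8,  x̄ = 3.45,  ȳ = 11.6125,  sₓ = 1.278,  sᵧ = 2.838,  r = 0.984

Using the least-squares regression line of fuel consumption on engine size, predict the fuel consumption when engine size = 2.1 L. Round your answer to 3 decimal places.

b = r · sᵧ/sₓ = 0.984 · 2.838/1.278 = 2.185127
a = ȳ − b·x̄ = 11.6125 − 2.185127·3.45 = 4.073813
ŷ(2.1) = a + b·2.1 = 4.073813 + 2.185127·2.1 = 8.662579

8.663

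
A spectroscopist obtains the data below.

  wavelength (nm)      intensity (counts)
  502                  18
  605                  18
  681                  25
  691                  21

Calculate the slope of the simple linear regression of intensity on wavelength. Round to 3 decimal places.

0.028

n = 4, Σx = 2479, Σy = 82, Σxy = 51462, Σx² = 1559271
Sxx = Σx² − (Σx)²/n = 1559271 − 1536360.25 = 22910.75
Sxy = Σxy − (Σx)(Σy)/n = 51462 − 50819.5 = 642.5
b = Sxy/Sxx = 642.5/22910.75 = 0.028044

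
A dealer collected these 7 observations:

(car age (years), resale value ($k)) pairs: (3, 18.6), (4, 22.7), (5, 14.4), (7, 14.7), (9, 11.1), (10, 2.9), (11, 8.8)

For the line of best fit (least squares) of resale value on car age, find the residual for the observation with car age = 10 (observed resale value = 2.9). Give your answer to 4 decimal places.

-4.9729

n = 7, Σx = 49, Σy = 93.2, Σxy = 547.2, Σx² = 401
Sxx = Σx² − (Σx)²/n = 401 − 343 = 58
Sxy = Σxy − (Σx)(Σy)/n = 547.2 − 652.4 = -105.2
b = Sxy/Sxx = -105.2/58 = -1.813793
a = ȳ − b·x̄ = 13.314286 − (-1.813793)·7 = 26.010837
ŷ(10) = 26.010837 + (-1.813793)·10 = 7.872906
residual = y − ŷ = 2.9 − 7.872906 = -4.972906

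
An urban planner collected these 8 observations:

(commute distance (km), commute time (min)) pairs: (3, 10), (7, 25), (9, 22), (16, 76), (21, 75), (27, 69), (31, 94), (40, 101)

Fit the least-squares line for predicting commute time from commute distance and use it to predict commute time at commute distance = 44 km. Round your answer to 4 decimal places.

121.3278

n = 8, Σx = 154, Σy = 472, Σxy = 12011, Σx² = 4126
Sxx = Σx² − (Σx)²/n = 4126 − 2964.5 = 1161.5
Sxy = Σxy − (Σx)(Σy)/n = 12011 − 9086 = 2925
b = Sxy/Sxx = 2925/1161.5 = 2.518295
a = ȳ − b·x̄ = 59 − 2.518295·19.25 = 10.522815
ŷ(44) = a + b·44 = 10.522815 + 2.518295·44 = 121.327809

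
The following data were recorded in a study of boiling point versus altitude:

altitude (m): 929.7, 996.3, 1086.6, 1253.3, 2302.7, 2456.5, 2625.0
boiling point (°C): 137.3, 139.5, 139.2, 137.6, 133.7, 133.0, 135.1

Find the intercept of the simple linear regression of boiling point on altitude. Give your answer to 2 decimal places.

n = 7, Σx = 11650.1, Σy = 955.4, Σxy = 1579563.45, Σx² = 22835860.77
Sxx = Σx² − (Σx)²/n = 22835860.77 − 19389261.43 = 3446599.34
Sxy = Σxy − (Σx)(Σy)/n = 1579563.45 − 1590072.22 = -10508.77
b = Sxy/Sxx = -10508.77/3446599.34 = -0.003049
a = ȳ − b·x̄ = 136.485714 − (-0.003049)·1664.3 = 141.560208

141.56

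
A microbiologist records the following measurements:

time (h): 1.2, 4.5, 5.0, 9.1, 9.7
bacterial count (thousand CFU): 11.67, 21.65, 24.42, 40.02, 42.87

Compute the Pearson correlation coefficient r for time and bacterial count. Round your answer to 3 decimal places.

0.998

n = 5, Σx = 29.5, Σy = 140.63, Σxy = 1013.55, Σx² = 223.59, Σy² = 4640.6851
Sxx = Σx² − (Σx)²/n = 223.59 − 174.05 = 49.54
Sxy = Σxy − (Σx)(Σy)/n = 1013.55 − 829.717 = 183.833
Syy = Σy² − (Σy)²/n = 4640.6851 − 3955.35938 = 685.32572
r = Sxy/√(Sxx·Syy) = 183.833/√(33951.036169) = 183.833/184.258069 = 0.997693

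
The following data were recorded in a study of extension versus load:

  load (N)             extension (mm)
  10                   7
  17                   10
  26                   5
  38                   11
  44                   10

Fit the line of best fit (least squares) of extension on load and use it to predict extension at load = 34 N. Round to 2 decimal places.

9.19

n = 5, Σx = 135, Σy = 43, Σxy = 1228, Σx² = 4445
Sxx = Σx² − (Σx)²/n = 4445 − 3645 = 800
Sxy = Σxy − (Σx)(Σy)/n = 1228 − 1161 = 67
b = Sxy/Sxx = 67/800 = 0.08375
a = ȳ − b·x̄ = 8.6 − 0.08375·27 = 6.33875
ŷ(34) = a + b·34 = 6.33875 + 0.08375·34 = 9.18625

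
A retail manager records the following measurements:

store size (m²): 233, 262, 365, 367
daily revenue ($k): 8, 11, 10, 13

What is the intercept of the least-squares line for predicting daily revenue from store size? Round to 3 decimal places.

n = 4, Σx = 1227, Σy = 42, Σxy = 13167, Σx² = 390847
Sxx = Σx² − (Σx)²/n = 390847 − 376382.25 = 14464.75
Sxy = Σxy − (Σx)(Σy)/n = 13167 − 12883.5 = 283.5
b = Sxy/Sxx = 283.5/14464.75 = 0.019599
a = ȳ − b·x̄ = 10.5 − 0.019599·306.75 = 4.487893

4.488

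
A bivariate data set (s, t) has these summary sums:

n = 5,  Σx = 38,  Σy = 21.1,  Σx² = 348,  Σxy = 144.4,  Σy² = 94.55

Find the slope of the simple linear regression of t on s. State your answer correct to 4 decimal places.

Sxx = Σx² − (Σx)²/n = 348 − 288.8 = 59.2
Sxy = Σxy − (Σx)(Σy)/n = 144.4 − 160.36 = -15.96
b = Sxy/Sxx = -15.96/59.2 = -0.269595

-0.2696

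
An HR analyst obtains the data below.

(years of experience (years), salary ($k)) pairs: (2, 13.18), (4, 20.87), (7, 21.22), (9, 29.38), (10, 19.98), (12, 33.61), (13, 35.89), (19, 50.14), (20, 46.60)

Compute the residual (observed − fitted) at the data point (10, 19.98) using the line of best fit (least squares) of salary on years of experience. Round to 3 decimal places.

-8.810

n = 9, Σx = 96, Σy = 270.87, Σxy = 3477.15, Σx² = 1324
Sxx = Σx² − (Σx)²/n = 1324 − 1024 = 300
Sxy = Σxy − (Σx)(Σy)/n = 3477.15 − 2889.28 = 587.87
b = Sxy/Sxx = 587.87/300 = 1.959567
a = ȳ − b·x̄ = 30.096667 − 1.959567·10.666667 = 9.194622
ŷ(10) = 9.194622 + 1.959567·10 = 28.790289
residual = y − ŷ = 19.98 − 28.790289 = -8.810289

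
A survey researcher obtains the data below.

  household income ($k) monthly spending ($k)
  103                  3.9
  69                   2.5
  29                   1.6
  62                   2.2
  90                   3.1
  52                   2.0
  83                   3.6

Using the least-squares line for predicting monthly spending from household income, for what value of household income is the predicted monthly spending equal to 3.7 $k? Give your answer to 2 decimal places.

n = 7, Σx = 488, Σy = 18.9, Σxy = 1438.8, Σx² = 37748
Sxx = Σx² − (Σx)²/n = 37748 − 34020.571429 = 3727.428571
Sxy = Σxy − (Σx)(Σy)/n = 1438.8 − 1317.6 = 121.2
b = Sxy/Sxx = 121.2/3727.428571 = 0.032516
a = ȳ − b·x̄ = 2.7 − 0.032516·69.714286 = 0.433190
Set a + b·x = 3.7: x = (3.7 − 0.433190) / 0.032516 = 100.468647

100.47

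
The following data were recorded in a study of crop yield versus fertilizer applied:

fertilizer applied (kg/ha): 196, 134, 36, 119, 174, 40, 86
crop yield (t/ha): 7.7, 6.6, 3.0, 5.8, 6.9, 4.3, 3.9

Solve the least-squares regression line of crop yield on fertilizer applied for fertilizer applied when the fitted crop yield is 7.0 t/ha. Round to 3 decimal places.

n = 7, Σx = 785, Σy = 38.2, Σxy = 4899.8, Σx² = 111101
Sxx = Σx² − (Σx)²/n = 111101 − 88032.142857 = 23068.857143
Sxy = Σxy − (Σx)(Σy)/n = 4899.8 − 4283.857143 = 615.942857
b = Sxy/Sxx = 615.942857/23068.857143 = 0.026700
a = ȳ − b·x̄ = 5.457143 − 0.026700·112.142857 = 2.462907
Set a + b·x = 7.0: x = (7.0 − 2.462907) / 0.026700 = 169.927359

169.927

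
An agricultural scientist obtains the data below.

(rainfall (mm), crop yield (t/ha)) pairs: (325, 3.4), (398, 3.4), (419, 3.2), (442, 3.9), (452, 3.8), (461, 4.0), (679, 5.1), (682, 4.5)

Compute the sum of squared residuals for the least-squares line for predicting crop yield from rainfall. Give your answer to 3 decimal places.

0.489

n = 8, Σx = 3858, Σy = 31.3, Σxy = 15616.3, Σx² = 1977944, Σy² = 125.27
Sxx = Σx² − (Σx)²/n = 1977944 − 1860520.5 = 117423.5
Sxy = Σxy − (Σx)(Σy)/n = 15616.3 − 15094.425 = 521.875
Syy = Σy² − (Σy)²/n = 125.27 − 122.46125 = 2.80875
b = Sxy/Sxx = 521.875/117423.5 = 0.004444
SSE = Syy − b·Sxy = 2.80875 − 0.004444·521.875 = 0.489338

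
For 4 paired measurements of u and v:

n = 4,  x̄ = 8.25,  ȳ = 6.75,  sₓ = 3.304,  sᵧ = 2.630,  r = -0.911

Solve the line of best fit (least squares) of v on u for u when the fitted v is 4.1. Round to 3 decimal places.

11.904

b = r · sᵧ/sₓ = -0.911 · 2.63/3.304 = -0.725160
a = ȳ − b·x̄ = 6.75 − (-0.725160)·8.25 = 12.732573
Set a + b·x = 4.1: x = (4.1 − 12.732573) / (-0.725160) = 11.904364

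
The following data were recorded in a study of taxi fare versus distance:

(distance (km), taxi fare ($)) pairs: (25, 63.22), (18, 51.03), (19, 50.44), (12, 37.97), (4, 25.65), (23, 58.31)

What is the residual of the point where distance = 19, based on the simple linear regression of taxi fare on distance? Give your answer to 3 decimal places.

n = 6, Σx = 101, Σy = 286.62, Σxy = 5356.77, Σx² = 1999
Sxx = Σx² − (Σx)²/n = 1999 − 1700.166667 = 298.833333
Sxy = Σxy − (Σx)(Σy)/n = 5356.77 − 4824.77 = 532
b = Sxy/Sxx = 532/298.833333 = 1.780257
a = ȳ − b·x̄ = 47.77 − 1.780257·16.833333 = 17.802348
ŷ(19) = 17.802348 + 1.780257·19 = 51.627223
residual = y − ŷ = 50.44 − 51.627223 = -1.187223

-1.187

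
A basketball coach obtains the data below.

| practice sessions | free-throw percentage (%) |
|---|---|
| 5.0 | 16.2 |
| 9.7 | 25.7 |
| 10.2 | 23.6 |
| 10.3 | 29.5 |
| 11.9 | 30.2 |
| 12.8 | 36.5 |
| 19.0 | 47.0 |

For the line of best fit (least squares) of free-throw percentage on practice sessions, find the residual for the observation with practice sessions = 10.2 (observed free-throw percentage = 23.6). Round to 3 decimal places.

-3.775

n = 7, Σx = 78.9, Σy = 208.7, Σxy = 2594.44, Σx² = 995.67
Sxx = Σx² − (Σx)²/n = 995.67 − 889.315714 = 106.354286
Sxy = Σxy − (Σx)(Σy)/n = 2594.44 − 2352.347143 = 242.092857
b = Sxy/Sxx = 242.092857/106.354286 = 2.276287
a = ȳ − b·x̄ = 29.814286 − 2.276287·11.271429 = 4.157282
ŷ(10.2) = 4.157282 + 2.276287·10.2 = 27.375407
residual = y − ŷ = 23.6 − 27.375407 = -3.775407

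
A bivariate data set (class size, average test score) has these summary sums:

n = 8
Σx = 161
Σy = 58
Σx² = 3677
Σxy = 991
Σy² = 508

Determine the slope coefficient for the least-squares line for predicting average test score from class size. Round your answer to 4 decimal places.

-0.4034

Sxx = Σx² − (Σx)²/n = 3677 − 3240.125 = 436.875
Sxy = Σxy − (Σx)(Σy)/n = 991 − 1167.25 = -176.25
b = Sxy/Sxx = -176.25/436.875 = -0.403433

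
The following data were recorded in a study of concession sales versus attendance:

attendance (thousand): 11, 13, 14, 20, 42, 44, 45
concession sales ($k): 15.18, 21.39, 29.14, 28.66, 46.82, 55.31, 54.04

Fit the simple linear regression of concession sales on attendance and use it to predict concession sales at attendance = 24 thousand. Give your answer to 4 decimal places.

32.8203

n = 7, Σx = 189, Σy = 250.54, Σxy = 8258.09, Σx² = 6611
Sxx = Σx² − (Σx)²/n = 6611 − 5103 = 1508
Sxy = Σxy − (Σx)(Σy)/n = 8258.09 − 6764.58 = 1493.51
b = Sxy/Sxx = 1493.51/1508 = 0.990391
a = ȳ − b·x̄ = 35.791429 − 0.990391·27 = 9.050865
ŷ(24) = a + b·24 = 9.050865 + 0.990391·24 = 32.820255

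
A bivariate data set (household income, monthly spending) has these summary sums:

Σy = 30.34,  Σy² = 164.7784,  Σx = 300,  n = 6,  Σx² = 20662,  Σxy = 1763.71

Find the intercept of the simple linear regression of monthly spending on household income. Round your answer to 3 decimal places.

2.878

Sxx = Σx² − (Σx)²/n = 20662 − 15000 = 5662
Sxy = Σxy − (Σx)(Σy)/n = 1763.71 − 1517 = 246.71
b = Sxy/Sxx = 246.71/5662 = 0.043573
a = ȳ − b·x̄ = 5.056667 − 0.043573·50 = 2.878020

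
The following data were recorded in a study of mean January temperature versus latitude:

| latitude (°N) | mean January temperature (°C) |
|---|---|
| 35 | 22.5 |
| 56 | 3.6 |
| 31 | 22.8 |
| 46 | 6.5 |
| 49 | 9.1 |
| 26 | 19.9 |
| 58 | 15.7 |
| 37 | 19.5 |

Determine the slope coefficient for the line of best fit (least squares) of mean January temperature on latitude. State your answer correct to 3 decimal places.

n = 8, Σx = 338, Σy = 119.6, Σxy = 4590.3, Σx² = 15248
Sxx = Σx² − (Σx)²/n = 15248 − 14280.5 = 967.5
Sxy = Σxy − (Σx)(Σy)/n = 4590.3 − 5053.1 = -462.8
b = Sxy/Sxx = -462.8/967.5 = -0.478346

-0.478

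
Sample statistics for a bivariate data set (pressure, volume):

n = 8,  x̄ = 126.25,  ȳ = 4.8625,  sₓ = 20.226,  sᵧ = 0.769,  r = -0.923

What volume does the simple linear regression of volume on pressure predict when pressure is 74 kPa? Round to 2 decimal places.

6.70

b = r · sᵧ/sₓ = -0.923 · 0.769/20.226 = -0.035093
a = ȳ − b·x̄ = 4.8625 − (-0.035093)·126.25 = 9.292966
ŷ(74) = a + b·74 = 9.292966 + (-0.035093)·74 = 6.696099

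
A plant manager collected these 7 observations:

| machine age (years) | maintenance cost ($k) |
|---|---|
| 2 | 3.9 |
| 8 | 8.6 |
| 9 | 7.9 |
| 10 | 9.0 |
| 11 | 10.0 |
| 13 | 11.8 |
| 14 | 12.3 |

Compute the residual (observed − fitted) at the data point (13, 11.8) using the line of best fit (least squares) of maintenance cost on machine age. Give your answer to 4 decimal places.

n = 7, Σx = 67, Σy = 63.5, Σxy = 673.3, Σx² = 735
Sxx = Σx² − (Σx)²/n = 735 − 641.285714 = 93.714286
Sxy = Σxy − (Σx)(Σy)/n = 673.3 − 607.785714 = 65.514286
b = Sxy/Sxx = 65.514286/93.714286 = 0.699085
a = ȳ − b·x̄ = 9.071429 − 0.699085·9.571429 = 2.380183
ŷ(13) = 2.380183 + 0.699085·13 = 11.468293
residual = y − ŷ = 11.8 − 11.468293 = 0.331707

0.3317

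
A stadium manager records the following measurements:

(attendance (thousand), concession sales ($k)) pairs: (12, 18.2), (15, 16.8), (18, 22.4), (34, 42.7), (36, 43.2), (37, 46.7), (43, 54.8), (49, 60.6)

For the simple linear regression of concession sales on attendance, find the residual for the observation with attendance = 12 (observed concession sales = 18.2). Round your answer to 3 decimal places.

2.690

n = 8, Σx = 244, Σy = 305.4, Σxy = 10934.3, Σx² = 8764
Sxx = Σx² − (Σx)²/n = 8764 − 7442 = 1322
Sxy = Σxy − (Σx)(Σy)/n = 10934.3 − 9314.7 = 1619.6
b = Sxy/Sxx = 1619.6/1322 = 1.225113
a = ȳ − b·x̄ = 38.175 − 1.225113·30.5 = 0.809039
ŷ(12) = 0.809039 + 1.225113·12 = 15.510401
residual = y − ŷ = 18.2 − 15.510401 = 2.689599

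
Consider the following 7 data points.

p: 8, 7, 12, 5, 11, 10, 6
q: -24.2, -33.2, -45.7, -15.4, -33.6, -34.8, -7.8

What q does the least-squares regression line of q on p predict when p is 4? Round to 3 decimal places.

n = 7, Σx = 59, Σy = -194.7, Σxy = -1815.8, Σx² = 539
Sxx = Σx² − (Σx)²/n = 539 − 497.285714 = 41.714286
Sxy = Σxy − (Σx)(Σy)/n = -1815.8 − (-1641.042857) = -174.757143
b = Sxy/Sxx = -174.757143/41.714286 = -4.189384
a = ȳ − b·x̄ = -27.814286 − (-4.189384)·8.428571 = 7.496233
ŷ(4) = a + b·4 = 7.496233 + (-4.189384)·4 = -9.261301

-9.261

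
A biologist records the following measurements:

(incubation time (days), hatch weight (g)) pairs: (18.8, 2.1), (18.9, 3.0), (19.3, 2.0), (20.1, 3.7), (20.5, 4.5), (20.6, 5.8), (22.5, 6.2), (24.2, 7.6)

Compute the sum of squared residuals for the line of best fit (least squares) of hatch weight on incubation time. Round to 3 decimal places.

n = 8, Σx = 164.9, Σy = 34.9, Σxy = 744.3, Σx² = 3423.65, Σy² = 181.19
Sxx = Σx² − (Σx)²/n = 3423.65 − 3399.00125 = 24.64875
Sxy = Σxy − (Σx)(Σy)/n = 744.3 − 719.37625 = 24.92375
Syy = Σy² − (Σy)²/n = 181.19 − 152.25125 = 28.93875
b = Sxy/Sxx = 24.92375/24.64875 = 1.011157
SSE = Syy − b·Sxy = 28.93875 − 1.011157·24.92375 = 3.736932

3.737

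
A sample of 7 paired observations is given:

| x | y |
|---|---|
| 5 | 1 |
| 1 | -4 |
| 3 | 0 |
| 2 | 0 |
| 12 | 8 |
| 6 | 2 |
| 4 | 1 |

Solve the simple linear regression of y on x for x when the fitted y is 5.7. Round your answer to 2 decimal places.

n = 7, Σx = 33, Σy = 8, Σxy = 113, Σx² = 235
Sxx = Σx² − (Σx)²/n = 235 − 155.571429 = 79.428571
Sxy = Σxy − (Σx)(Σy)/n = 113 − 37.714286 = 75.285714
b = Sxy/Sxx = 75.285714/79.428571 = 0.947842
a = ȳ − b·x̄ = 1.142857 − 0.947842·4.714286 = -3.325540
Set a + b·x = 5.7: x = (5.7 − (-3.325540)) / 0.947842 = 9.522201

9.52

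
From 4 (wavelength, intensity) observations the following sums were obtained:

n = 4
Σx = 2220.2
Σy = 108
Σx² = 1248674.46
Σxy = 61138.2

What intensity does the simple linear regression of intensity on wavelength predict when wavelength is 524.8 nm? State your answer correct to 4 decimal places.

Sxx = Σx² − (Σx)²/n = 1248674.46 − 1232322.01 = 16352.45
Sxy = Σxy − (Σx)(Σy)/n = 61138.2 − 59945.4 = 1192.8
b = Sxy/Sxx = 1192.8/16352.45 = 0.072943
a = ȳ − b·x̄ = 27 − 0.072943·555.05 = -13.487122
ŷ(524.8) = a + b·524.8 = -13.487122 + 0.072943·524.8 = 24.793468

24.7935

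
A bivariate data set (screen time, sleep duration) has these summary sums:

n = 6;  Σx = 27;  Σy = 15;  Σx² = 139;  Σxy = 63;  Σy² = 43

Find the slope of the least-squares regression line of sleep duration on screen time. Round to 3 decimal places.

Sxx = Σx² − (Σx)²/n = 139 − 121.5 = 17.5
Sxy = Σxy − (Σx)(Σy)/n = 63 − 67.5 = -4.5
b = Sxy/Sxx = -4.5/17.5 = -0.257143

-0.257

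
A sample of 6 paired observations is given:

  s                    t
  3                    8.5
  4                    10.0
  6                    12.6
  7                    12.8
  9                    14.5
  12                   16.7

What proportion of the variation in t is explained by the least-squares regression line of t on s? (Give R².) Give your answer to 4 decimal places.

0.9719

n = 6, Σx = 41, Σy = 75.1, Σxy = 561.6, Σx² = 335, Σy² = 983.99
Sxx = Σx² − (Σx)²/n = 335 − 280.166667 = 54.833333
Sxy = Σxy − (Σx)(Σy)/n = 561.6 − 513.183333 = 48.416667
Syy = Σy² − (Σy)²/n = 983.99 − 940.001667 = 43.988333
R² = Sxy²/(Sxx·Syy) = (48.416667)²/(54.833333·43.988333) = 0.971869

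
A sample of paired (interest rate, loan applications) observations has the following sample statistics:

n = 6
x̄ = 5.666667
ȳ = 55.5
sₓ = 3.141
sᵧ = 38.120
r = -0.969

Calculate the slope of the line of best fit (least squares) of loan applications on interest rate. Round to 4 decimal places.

-11.7600

b = r · sᵧ/sₓ = -0.969 · 38.12/3.141 = -11.760038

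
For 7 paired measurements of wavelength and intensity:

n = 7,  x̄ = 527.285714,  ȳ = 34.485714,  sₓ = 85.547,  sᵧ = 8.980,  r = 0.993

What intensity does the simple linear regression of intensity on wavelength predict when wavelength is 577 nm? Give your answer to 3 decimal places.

39.668

b = r · sᵧ/sₓ = 0.993 · 8.98/85.547 = 0.104237
a = ȳ − b·x̄ = 34.485714 − 0.104237·527.285714 = -20.476827
ŷ(577) = a + b·577 = -20.476827 + 0.104237·577 = 39.667769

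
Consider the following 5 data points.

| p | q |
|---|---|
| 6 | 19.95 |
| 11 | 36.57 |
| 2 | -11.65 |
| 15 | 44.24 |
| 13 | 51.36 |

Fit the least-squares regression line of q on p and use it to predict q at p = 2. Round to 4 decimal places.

-5.2146

n = 5, Σx = 47, Σy = 140.47, Σxy = 1829.95, Σx² = 555
Sxx = Σx² − (Σx)²/n = 555 − 441.8 = 113.2
Sxy = Σxy − (Σx)(Σy)/n = 1829.95 − 1320.418 = 509.532
b = Sxy/Sxx = 509.532/113.2 = 4.501166
a = ȳ − b·x̄ = 28.094 − 4.501166·9.4 = -14.216961
ŷ(2) = a + b·2 = -14.216961 + 4.501166·2 = -5.214629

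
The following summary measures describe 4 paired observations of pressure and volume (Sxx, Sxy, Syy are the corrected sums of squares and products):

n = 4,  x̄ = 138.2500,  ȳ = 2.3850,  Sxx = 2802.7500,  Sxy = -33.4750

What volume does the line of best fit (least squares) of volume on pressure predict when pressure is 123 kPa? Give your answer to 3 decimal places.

2.567

b = Sxy/Sxx = -33.475/2802.75 = -0.011944
a = ȳ − b·x̄ = 2.385 − (-0.011944)·138.25 = 4.036206
ŷ(123) = a + b·123 = 4.036206 + (-0.011944)·123 = 2.567140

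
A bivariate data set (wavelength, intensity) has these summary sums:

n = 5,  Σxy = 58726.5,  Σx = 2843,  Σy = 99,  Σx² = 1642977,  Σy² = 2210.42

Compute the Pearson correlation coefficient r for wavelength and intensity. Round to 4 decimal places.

0.9466

Sxx = Σx² − (Σx)²/n = 1642977 − 1616529.8 = 26447.2
Sxy = Σxy − (Σx)(Σy)/n = 58726.5 − 56291.4 = 2435.1
Syy = Σy² − (Σy)²/n = 2210.42 − 1960.2 = 250.22
r = Sxy/√(Sxx·Syy) = 2435.1/√(6617618.384) = 2435.1/2572.473204 = 0.946599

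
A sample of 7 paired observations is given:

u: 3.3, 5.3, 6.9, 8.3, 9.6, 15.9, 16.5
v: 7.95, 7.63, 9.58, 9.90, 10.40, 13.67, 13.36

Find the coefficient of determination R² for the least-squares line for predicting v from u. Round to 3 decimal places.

0.965

n = 7, Σx = 65.8, Σy = 72.49, Σxy = 752.579, Σx² = 772.7, Σy² = 784.7243
Sxx = Σx² − (Σx)²/n = 772.7 − 618.52 = 154.18
Sxy = Σxy − (Σx)(Σy)/n = 752.579 − 681.406 = 71.173
Syy = Σy² − (Σy)²/n = 784.7243 − 750.685729 = 34.038571
R² = Sxy²/(Sxx·Syy) = (71.173)²/(154.18·34.038571) = 0.965231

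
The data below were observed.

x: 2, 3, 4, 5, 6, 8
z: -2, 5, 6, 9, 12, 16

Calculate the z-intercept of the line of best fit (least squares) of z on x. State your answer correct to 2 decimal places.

-5.40

n = 6, Σx = 28, Σy = 46, Σxy = 280, Σx² = 154
Sxx = Σx² − (Σx)²/n = 154 − 130.666667 = 23.333333
Sxy = Σxy − (Σx)(Σy)/n = 280 − 214.666667 = 65.333333
b = Sxy/Sxx = 65.333333/23.333333 = 2.8
a = ȳ − b·x̄ = 7.666667 − 2.8·4.666667 = -5.4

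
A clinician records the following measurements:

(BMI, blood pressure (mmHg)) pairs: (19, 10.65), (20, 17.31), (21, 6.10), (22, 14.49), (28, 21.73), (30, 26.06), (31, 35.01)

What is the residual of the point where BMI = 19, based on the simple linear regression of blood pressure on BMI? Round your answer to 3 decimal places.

n = 7, Σx = 171, Σy = 131.35, Σxy = 3470.98, Σx² = 4331
Sxx = Σx² − (Σx)²/n = 4331 − 4177.285714 = 153.714286
Sxy = Σxy − (Σx)(Σy)/n = 3470.98 − 3208.692857 = 262.287143
b = Sxy/Sxx = 262.287143/153.714286 = 1.706329
a = ȳ − b·x̄ = 18.764286 − 1.706329·24.428571 = -22.918894
ŷ(19) = -22.918894 + 1.706329·19 = 9.501357
residual = y − ŷ = 10.65 − 9.501357 = 1.148643

1.149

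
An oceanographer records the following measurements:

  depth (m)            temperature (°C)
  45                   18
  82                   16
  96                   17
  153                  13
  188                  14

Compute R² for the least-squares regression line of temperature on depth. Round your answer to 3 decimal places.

0.796

n = 5, Σx = 564, Σy = 78, Σxy = 8375, Σx² = 76718, Σy² = 1234
Sxx = Σx² − (Σx)²/n = 76718 − 63619.2 = 13098.8
Sxy = Σxy − (Σx)(Σy)/n = 8375 − 8798.4 = -423.4
Syy = Σy² − (Σy)²/n = 1234 − 1216.8 = 17.2
R² = Sxy²/(Sxx·Syy) = (-423.4)²/(13098.8·17.2) = 0.795686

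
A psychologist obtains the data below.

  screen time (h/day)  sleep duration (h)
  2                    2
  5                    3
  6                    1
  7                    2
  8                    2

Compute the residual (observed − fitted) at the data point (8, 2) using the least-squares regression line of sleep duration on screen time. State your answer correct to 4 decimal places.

0.1132

n = 5, Σx = 28, Σy = 10, Σxy = 55, Σx² = 178
Sxx = Σx² − (Σx)²/n = 178 − 156.8 = 21.2
Sxy = Σxy − (Σx)(Σy)/n = 55 − 56 = -1
b = Sxy/Sxx = -1/21.2 = -0.047170
a = ȳ − b·x̄ = 2 − (-0.047170)·5.6 = 2.264151
ŷ(8) = 2.264151 + (-0.047170)·8 = 1.886792
residual = y − ŷ = 2 − 1.886792 = 0.113208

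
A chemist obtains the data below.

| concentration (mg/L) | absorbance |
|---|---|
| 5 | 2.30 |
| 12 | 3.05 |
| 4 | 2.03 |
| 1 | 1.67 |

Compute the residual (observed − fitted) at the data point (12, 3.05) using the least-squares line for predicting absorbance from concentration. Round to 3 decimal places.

n = 4, Σx = 22, Σy = 9.05, Σxy = 57.89, Σx² = 186
Sxx = Σx² − (Σx)²/n = 186 − 121 = 65
Sxy = Σxy − (Σx)(Σy)/n = 57.89 − 49.775 = 8.115
b = Sxy/Sxx = 8.115/65 = 0.124846
a = ȳ − b·x̄ = 2.2625 − 0.124846·5.5 = 1.575846
ŷ(12) = 1.575846 + 0.124846·12 = 3.074
residual = y − ŷ = 3.05 − 3.074 = -0.024

-0.024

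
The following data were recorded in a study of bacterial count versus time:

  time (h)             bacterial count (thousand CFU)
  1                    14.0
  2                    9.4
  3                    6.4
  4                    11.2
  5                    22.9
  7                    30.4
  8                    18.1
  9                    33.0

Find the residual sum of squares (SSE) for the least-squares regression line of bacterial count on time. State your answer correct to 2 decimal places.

254.23

n = 8, Σx = 39, Σy = 145.4, Σxy = 865.9, Σx² = 249, Σy² = 3315.94
Sxx = Σx² − (Σx)²/n = 249 − 190.125 = 58.875
Sxy = Σxy − (Σx)(Σy)/n = 865.9 − 708.825 = 157.075
Syy = Σy² − (Σy)²/n = 3315.94 − 2642.645 = 673.295
b = Sxy/Sxx = 157.075/58.875 = 2.667941
SSE = Syy − b·Sxy = 673.295 − 2.667941·157.075 = 254.228238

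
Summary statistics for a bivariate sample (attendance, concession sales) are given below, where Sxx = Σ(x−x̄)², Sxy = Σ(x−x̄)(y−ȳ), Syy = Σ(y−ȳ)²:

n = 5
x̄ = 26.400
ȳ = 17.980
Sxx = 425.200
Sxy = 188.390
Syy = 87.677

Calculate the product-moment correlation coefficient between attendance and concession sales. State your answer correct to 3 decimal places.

r = Sxy/√(Sxx·Syy) = 188.39/√(37280.2604) = 188.39/193.080969 = 0.975705

0.976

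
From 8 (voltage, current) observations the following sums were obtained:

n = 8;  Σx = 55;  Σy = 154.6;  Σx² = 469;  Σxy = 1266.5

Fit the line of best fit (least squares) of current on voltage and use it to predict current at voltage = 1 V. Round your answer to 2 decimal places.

Sxx = Σx² − (Σx)²/n = 469 − 378.125 = 90.875
Sxy = Σxy − (Σx)(Σy)/n = 1266.5 − 1062.875 = 203.625
b = Sxy/Sxx = 203.625/90.875 = 2.240715
a = ȳ − b·x̄ = 19.325 − 2.240715·6.875 = 3.920083
ŷ(1) = a + b·1 = 3.920083 + 2.240715·1 = 6.160798

6.16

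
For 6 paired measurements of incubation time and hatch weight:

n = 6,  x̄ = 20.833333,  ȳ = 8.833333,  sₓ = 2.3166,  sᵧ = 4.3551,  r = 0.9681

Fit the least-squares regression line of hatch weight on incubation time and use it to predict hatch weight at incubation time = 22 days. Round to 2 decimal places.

b = r · sᵧ/sₓ = 0.9681 · 4.3551/2.3166 = 1.819983
a = ȳ − b·x̄ = 8.833333 − 1.819983·20.833333 = -29.082976
ŷ(22) = a + b·22 = -29.082976 + 1.819983·22 = 10.956647

10.96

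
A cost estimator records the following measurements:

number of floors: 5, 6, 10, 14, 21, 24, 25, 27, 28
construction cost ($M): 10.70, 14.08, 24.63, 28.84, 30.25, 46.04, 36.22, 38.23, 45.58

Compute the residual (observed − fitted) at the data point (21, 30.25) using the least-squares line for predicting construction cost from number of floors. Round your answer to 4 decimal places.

-4.4135

n = 9, Σx = 160, Σy = 274.57, Σxy = 5742.2, Σx² = 3512
Sxx = Σx² − (Σx)²/n = 3512 − 2844.444444 = 667.555556
Sxy = Σxy − (Σx)(Σy)/n = 5742.2 − 4881.244444 = 860.955556
b = Sxy/Sxx = 860.955556/667.555556 = 1.289714
a = ȳ − b·x̄ = 30.507778 − 1.289714·17.777778 = 7.579534
ŷ(21) = 7.579534 + 1.289714·21 = 34.663522
residual = y − ŷ = 30.25 − 34.663522 = -4.413522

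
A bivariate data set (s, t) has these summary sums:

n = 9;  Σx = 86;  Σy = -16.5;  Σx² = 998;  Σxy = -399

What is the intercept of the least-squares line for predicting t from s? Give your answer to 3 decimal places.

Sxx = Σx² − (Σx)²/n = 998 − 821.777778 = 176.222222
Sxy = Σxy − (Σx)(Σy)/n = -399 − (-157.666667) = -241.333333
b = Sxy/Sxx = -241.333333/176.222222 = -1.369483
a = ȳ − b·x̄ = -1.833333 − (-1.369483)·9.555556 = 11.252837

11.253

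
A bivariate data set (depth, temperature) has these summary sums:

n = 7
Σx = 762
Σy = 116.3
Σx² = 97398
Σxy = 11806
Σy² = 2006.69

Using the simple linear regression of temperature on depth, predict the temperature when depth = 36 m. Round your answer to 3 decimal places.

20.921

Sxx = Σx² − (Σx)²/n = 97398 − 82949.142857 = 14448.857143
Sxy = Σxy − (Σx)(Σy)/n = 11806 − 12660.085714 = -854.085714
b = Sxy/Sxx = -854.085714/14448.857143 = -0.059111
a = ȳ − b·x̄ = 16.614286 − (-0.059111)·108.857143 = 23.048935
ŷ(36) = a + b·36 = 23.048935 + (-0.059111)·36 = 20.920941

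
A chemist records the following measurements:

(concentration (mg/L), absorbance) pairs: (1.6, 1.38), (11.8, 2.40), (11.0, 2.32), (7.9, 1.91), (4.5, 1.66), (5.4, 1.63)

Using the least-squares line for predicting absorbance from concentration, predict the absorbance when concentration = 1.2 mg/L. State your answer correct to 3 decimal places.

1.289

n = 6, Σx = 42.2, Σy = 11.3, Σxy = 87.409, Σx² = 374.62
Sxx = Σx² − (Σx)²/n = 374.62 − 296.806667 = 77.813333
Sxy = Σxy − (Σx)(Σy)/n = 87.409 − 79.476667 = 7.932333
b = Sxy/Sxx = 7.932333/77.813333 = 0.101941
a = ȳ − b·x̄ = 1.883333 − 0.101941·7.033333 = 1.166352
ŷ(1.2) = a + b·1.2 = 1.166352 + 0.101941·1.2 = 1.288680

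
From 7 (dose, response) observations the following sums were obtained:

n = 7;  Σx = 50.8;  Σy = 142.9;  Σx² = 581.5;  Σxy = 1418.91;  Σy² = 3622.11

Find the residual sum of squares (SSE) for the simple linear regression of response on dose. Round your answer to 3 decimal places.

19.782

Sxx = Σx² − (Σx)²/n = 581.5 − 368.662857 = 212.837143
Sxy = Σxy − (Σx)(Σy)/n = 1418.91 − 1037.045714 = 381.864286
Syy = Σy² − (Σy)²/n = 3622.11 − 2917.201429 = 704.908571
b = Sxy/Sxx = 381.864286/212.837143 = 1.794162
SSE = Syy − b·Sxy = 704.908571 − 1.794162·381.864286 = 19.782231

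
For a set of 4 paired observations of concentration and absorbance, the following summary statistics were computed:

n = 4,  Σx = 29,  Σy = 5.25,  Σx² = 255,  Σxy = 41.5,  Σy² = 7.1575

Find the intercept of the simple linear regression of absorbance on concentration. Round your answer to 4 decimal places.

Sxx = Σx² − (Σx)²/n = 255 − 210.25 = 44.75
Sxy = Σxy − (Σx)(Σy)/n = 41.5 − 38.0625 = 3.4375
b = Sxy/Sxx = 3.4375/44.75 = 0.076816
a = ȳ − b·x̄ = 1.3125 − 0.076816·7.25 = 0.755587

0.7556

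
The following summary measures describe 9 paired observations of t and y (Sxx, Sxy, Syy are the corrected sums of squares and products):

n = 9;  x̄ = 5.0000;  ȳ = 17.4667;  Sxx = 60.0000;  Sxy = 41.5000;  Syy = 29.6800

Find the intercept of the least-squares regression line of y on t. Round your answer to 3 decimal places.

b = Sxy/Sxx = 41.5/60 = 0.691667
a = ȳ − b·x̄ = 17.4667 − 0.691667·5 = 14.008367

14.008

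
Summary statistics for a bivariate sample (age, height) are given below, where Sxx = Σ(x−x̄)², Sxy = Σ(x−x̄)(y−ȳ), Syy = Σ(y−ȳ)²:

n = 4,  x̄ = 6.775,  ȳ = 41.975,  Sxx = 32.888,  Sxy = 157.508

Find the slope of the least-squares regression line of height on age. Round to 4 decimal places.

4.7892

b = Sxy/Sxx = 157.508/32.888 = 4.789224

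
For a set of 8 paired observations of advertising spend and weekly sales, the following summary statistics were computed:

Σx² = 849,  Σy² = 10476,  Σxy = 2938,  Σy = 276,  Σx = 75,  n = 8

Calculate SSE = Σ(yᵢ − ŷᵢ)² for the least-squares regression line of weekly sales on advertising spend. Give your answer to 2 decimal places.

111.84

Sxx = Σx² − (Σx)²/n = 849 − 703.125 = 145.875
Sxy = Σxy − (Σx)(Σy)/n = 2938 − 2587.5 = 350.5
Syy = Σy² − (Σy)²/n = 10476 − 9522 = 954
b = Sxy/Sxx = 350.5/145.875 = 2.402742
SSE = Syy − b·Sxy = 954 − 2.402742·350.5 = 111.838903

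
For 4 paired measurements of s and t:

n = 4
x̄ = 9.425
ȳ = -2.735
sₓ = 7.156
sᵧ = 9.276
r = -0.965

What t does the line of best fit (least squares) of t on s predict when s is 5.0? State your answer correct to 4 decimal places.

b = r · sᵧ/sₓ = -0.965 · 9.276/7.156 = -1.250886
a = ȳ − b·x̄ = -2.735 − (-1.250886)·9.425 = 9.054600
ŷ(5.0) = a + b·5.0 = 9.054600 + (-1.250886)·5 = 2.800170

2.8002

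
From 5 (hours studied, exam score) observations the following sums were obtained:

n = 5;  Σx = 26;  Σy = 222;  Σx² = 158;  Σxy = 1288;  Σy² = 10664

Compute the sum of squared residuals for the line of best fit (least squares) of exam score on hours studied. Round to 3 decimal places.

24.351

Sxx = Σx² − (Σx)²/n = 158 − 135.2 = 22.8
Sxy = Σxy − (Σx)(Σy)/n = 1288 − 1154.4 = 133.6
Syy = Σy² − (Σy)²/n = 10664 − 9856.8 = 807.2
b = Sxy/Sxx = 133.6/22.8 = 5.859649
SSE = Syy − b·Sxy = 807.2 − 5.859649·133.6 = 24.350877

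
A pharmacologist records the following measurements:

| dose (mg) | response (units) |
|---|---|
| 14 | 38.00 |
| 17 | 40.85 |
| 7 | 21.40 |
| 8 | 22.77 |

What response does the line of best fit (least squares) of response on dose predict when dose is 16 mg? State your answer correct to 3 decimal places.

40.125

n = 4, Σx = 46, Σy = 123.02, Σxy = 1558.41, Σx² = 598
Sxx = Σx² − (Σx)²/n = 598 − 529 = 69
Sxy = Σxy − (Σx)(Σy)/n = 1558.41 − 1414.73 = 143.68
b = Sxy/Sxx = 143.68/69 = 2.082319
a = ȳ − b·x̄ = 30.755 − 2.082319·11.5 = 6.808333
ŷ(16) = a + b·16 = 6.808333 + 2.082319·16 = 40.125435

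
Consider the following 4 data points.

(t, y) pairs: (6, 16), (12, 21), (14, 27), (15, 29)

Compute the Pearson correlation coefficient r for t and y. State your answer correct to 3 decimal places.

0.955

n = 4, Σx = 47, Σy = 93, Σxy = 1161, Σx² = 601, Σy² = 2267
Sxx = Σx² − (Σx)²/n = 601 − 552.25 = 48.75
Sxy = Σxy − (Σx)(Σy)/n = 1161 − 1092.75 = 68.25
Syy = Σy² − (Σy)²/n = 2267 − 2162.25 = 104.75
r = Sxy/√(Sxx·Syy) = 68.25/√(5106.5625) = 68.25/71.460216 = 0.955077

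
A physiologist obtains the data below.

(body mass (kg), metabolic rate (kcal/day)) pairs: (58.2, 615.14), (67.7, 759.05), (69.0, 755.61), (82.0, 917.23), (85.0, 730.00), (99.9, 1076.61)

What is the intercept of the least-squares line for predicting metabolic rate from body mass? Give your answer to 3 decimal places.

80.583

n = 6, Σx = 461.8, Σy = 4853.64, Σxy = 384142.122, Σx² = 36660.54
Sxx = Σx² − (Σx)²/n = 36660.54 − 35543.206667 = 1117.333333
Sxy = Σxy − (Σx)(Σy)/n = 384142.122 − 373568.492 = 10573.63
b = Sxy/Sxx = 10573.63/1117.333333 = 9.463273
a = ȳ − b·x̄ = 808.94 − 9.463273·76.966667 = 80.583447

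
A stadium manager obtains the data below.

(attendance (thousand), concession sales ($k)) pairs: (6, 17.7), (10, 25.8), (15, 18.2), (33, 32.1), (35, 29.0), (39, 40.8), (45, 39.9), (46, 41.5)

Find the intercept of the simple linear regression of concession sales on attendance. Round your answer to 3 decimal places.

n = 8, Σx = 229, Σy = 245, Σxy = 8007.2, Σx² = 8337
Sxx = Σx² − (Σx)²/n = 8337 − 6555.125 = 1781.875
Sxy = Σxy − (Σx)(Σy)/n = 8007.2 − 7013.125 = 994.075
b = Sxy/Sxx = 994.075/1781.875 = 0.557881
a = ȳ − b·x̄ = 30.625 − 0.557881·28.625 = 14.655644

14.656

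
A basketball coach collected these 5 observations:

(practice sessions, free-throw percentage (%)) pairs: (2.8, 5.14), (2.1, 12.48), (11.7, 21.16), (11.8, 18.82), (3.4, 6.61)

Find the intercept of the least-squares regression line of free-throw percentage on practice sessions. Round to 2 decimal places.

n = 5, Σx = 31.8, Σy = 64.21, Σxy = 532.722, Σx² = 299.94
Sxx = Σx² − (Σx)²/n = 299.94 − 202.248 = 97.692
Sxy = Σxy − (Σx)(Σy)/n = 532.722 − 408.3756 = 124.3464
b = Sxy/Sxx = 124.3464/97.692 = 1.272841
a = ȳ − b·x̄ = 12.842 − 1.272841·6.36 = 4.746730

4.75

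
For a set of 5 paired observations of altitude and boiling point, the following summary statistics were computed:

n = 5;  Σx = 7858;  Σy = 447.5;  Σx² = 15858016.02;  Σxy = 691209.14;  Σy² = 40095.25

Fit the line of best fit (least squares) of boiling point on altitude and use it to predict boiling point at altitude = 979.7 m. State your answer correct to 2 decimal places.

Sxx = Σx² − (Σx)²/n = 15858016.02 − 12349632.8 = 3508383.22
Sxy = Σxy − (Σx)(Σy)/n = 691209.14 − 703291 = -12081.86
b = Sxy/Sxx = -12081.86/3508383.22 = -0.003444
a = ȳ − b·x̄ = 89.5 − (-0.003444)·1571.6 = 94.912137
ŷ(979.7) = a + b·979.7 = 94.912137 + (-0.003444)·979.7 = 91.538333

91.54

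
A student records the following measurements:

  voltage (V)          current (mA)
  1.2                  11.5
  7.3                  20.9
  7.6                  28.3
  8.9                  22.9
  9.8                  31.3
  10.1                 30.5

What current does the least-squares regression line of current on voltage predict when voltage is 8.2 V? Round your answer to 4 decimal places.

n = 6, Σx = 44.9, Σy = 145.4, Σxy = 1200.05, Σx² = 389.75
Sxx = Σx² − (Σx)²/n = 389.75 − 336.001667 = 53.748333
Sxy = Σxy − (Σx)(Σy)/n = 1200.05 − 1088.076667 = 111.973333
b = Sxy/Sxx = 111.973333/53.748333 = 2.083289
a = ȳ − b·x̄ = 24.233333 − 2.083289·7.483333 = 8.643384
ŷ(8.2) = a + b·8.2 = 8.643384 + 2.083289·8.2 = 25.726357

25.7264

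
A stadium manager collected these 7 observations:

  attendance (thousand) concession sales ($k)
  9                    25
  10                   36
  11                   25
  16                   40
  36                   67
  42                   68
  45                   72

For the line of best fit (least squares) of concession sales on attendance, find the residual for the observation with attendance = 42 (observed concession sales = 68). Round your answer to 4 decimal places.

-2.0626

n = 7, Σx = 169, Σy = 333, Σxy = 10008, Σx² = 5643
Sxx = Σx² − (Σx)²/n = 5643 − 4080.142857 = 1562.857143
Sxy = Σxy − (Σx)(Σy)/n = 10008 − 8039.571429 = 1968.428571
b = Sxy/Sxx = 1968.428571/1562.857143 = 1.259506
a = ȳ − b·x̄ = 47.571429 − 1.259506·24.142857 = 17.163346
ŷ(42) = 17.163346 + 1.259506·42 = 70.062614
residual = y − ŷ = 68 − 70.062614 = -2.062614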